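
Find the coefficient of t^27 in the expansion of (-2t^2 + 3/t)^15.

General term: C(15,j)·(-2t^2)^j·(3/t)^(15-j), with t-exponent 2j − 1(15−j) = 3j − 15.
Set 3j − 15 = 27: j = 14.
C(15,14) = 15; (-2)^14 = 16384; 3^1 = 3.
Coefficient = 15 · 16384 · 3 = 737280.

737280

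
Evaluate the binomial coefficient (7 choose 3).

35

C(7,3) = (7·6·5) / 3! = 210 / 6 = 35.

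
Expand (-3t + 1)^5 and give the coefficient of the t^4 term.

405

The general term is C(5,j)·(-3t)^j·(1)^(5-j); the t^4 term has j = 4.
C(5,4) = 5.
Coefficient = C(5,4) · (-3)^4 = 5 · 81 = 405.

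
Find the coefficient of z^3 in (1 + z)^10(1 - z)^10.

0

Coefficient of z^3 = Σ_{j} C(10,j)·1^j·C(10,3-j)·(-1)^(3-j) for j from 0 to 3.
= (-120) + 450 + (-450) + 120 = 0.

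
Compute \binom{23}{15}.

C(23,15) = C(23,8) by symmetry.
C(23,8) = (23·22·21·20·19·18·17·16) / 8! = 19769460480 / 40320 = 490314.

490314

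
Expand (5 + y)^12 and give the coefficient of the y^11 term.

60

The general term is C(12,j)·(5)^j·(y)^(12-j); the y^11 term has j = 1.
C(12,1) = 12.
Coefficient = C(12,1) · 5^1 = 12 · 5 = 60.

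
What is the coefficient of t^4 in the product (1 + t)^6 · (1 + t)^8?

(1 + t)^6(1 + t)^8 = (1 + t)^14, so the coefficient of t^4 is C(14,4)·1^4 = 1001·1 = 1001.

1001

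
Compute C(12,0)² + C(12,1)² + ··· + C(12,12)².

2704156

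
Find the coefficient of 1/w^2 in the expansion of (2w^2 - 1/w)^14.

General term: C(14,j)·(2w^2)^j·(-1/w)^(14-j), with w-exponent 2j − 1(14−j) = 3j − 14.
Set 3j − 14 = -2: j = 4.
C(14,4) = 1001; 2^4 = 16; (-1)^10 = 1.
Coefficient = 1001 · 16 · 1 = 16016.

16016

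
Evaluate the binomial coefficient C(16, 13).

560

C(16,13) = C(16,3) by symmetry.
C(16,3) = (16·15·14) / 3! = 3360 / 6 = 560.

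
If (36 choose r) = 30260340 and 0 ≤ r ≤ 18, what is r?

8

C(36,r) increases on 0 ≤ r ≤ 18. C(36,7) = 8347680 and C(36,8) = 30260340, so r = 8.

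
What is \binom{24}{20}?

10626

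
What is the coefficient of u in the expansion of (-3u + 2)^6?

The general term is C(6,j)·(-3u)^j·(2)^(6-j); the u^1 term has j = 1.
C(6,1) = 6.
Coefficient = C(6,1) · (-3)^1 · 2^5 = 6 · (-3) · 32 = -576.

-576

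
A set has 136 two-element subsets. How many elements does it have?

n(n−1)/2 = 136 ⇒ n(n−1) = 272. Since 17·16 = 272, n = 17.

17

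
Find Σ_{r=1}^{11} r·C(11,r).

Differentiating (1+x)^11 and setting x=1: Σ r·C(11,r) = 11·2^10 = 11264.

11264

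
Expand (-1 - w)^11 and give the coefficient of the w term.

-11

The general term is C(11,j)·(-1)^j·(-w)^(11-j); the w^1 term has j = 10.
C(11,10) = 11.
Coefficient = C(11,10) · (-1)^1 = 11 · (-1) = -11.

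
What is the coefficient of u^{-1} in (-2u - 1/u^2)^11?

General term: C(11,j)·(-2u)^j·(-1/u^2)^(11-j), with u-exponent 1j − 2(11−j) = 3j − 22.
Set 3j − 22 = -1: j = 7.
C(11,7) = 330; (-2)^7 = -128; (-1)^4 = 1.
Coefficient = 330 · (-128) · 1 = -42240.

-42240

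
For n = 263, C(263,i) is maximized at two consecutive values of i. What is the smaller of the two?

131

For odd n = 263, C(263,i) peaks at i = (n−1)/2 and (n+1)/2; the smaller is 131.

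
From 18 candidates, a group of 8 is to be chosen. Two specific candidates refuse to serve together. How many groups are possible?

All 8-subsets: C(18,8) = 43758. Those containing both fixed elements: C(16,6) = 8008.
43758 − 8008 = 35750.

35750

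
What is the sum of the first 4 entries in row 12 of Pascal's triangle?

299

1 + 12 + 66 + 220 = 299.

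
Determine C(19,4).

C(19,4) = (19·18·17·16) / 4! = 93024 / 24 = 3876.

3876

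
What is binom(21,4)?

5985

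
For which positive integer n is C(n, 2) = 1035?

46

n(n−1)/2 = 1035 ⇒ n(n−1) = 2070. Since 46·45 = 2070, n = 46.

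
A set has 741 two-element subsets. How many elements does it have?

n(n−1)/2 = 741 ⇒ n(n−1) = 1482. Since 39·38 = 1482, n = 39.

39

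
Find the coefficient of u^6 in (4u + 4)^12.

The general term is C(12,j)·(4u)^j·(4)^(12-j); the u^6 term has j = 6.
C(12,6) = 924.
Coefficient = C(12,6) · 4^6 · 4^6 = 924 · 4096 · 4096 = 15502147584.

15502147584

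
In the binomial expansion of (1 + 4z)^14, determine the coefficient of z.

56

The general term is C(14,j)·(1)^j·(4z)^(14-j); the z^1 term has j = 13.
C(14,13) = 14.
Coefficient = C(14,13) · 4^1 = 14 · 4 = 56.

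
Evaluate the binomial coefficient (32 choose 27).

201376

C(32,27) = C(32,5) by symmetry.
C(32,5) = (32·31·30·29·28) / 5! = 24165120 / 120 = 201376.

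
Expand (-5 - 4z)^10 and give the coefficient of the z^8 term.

73728000

The general term is C(10,j)·(-5)^j·(-4z)^(10-j); the z^8 term has j = 2.
C(10,2) = 45.
Coefficient = C(10,2) · (-5)^2 · (-4)^8 = 45 · 25 · 65536 = 73728000.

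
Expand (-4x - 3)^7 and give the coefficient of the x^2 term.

-81648

The general term is C(7,j)·(-4x)^j·(-3)^(7-j); the x^2 term has j = 2.
C(7,2) = 21.
Coefficient = C(7,2) · (-4)^2 · (-3)^5 = 21 · 16 · (-243) = -81648.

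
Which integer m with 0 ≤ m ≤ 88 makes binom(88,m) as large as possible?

C(88,m) is maximized at m = 88/2 = 44.

44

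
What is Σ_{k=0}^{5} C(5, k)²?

Σ C(5,k)² is the coefficient of x^5 in (1+x)^5(1+x)^5 = (1+x)^10, i.e. C(10,5) = 252.

252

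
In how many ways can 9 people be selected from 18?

48620

This is C(18,9) = 48620.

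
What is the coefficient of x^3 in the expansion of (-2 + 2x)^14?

-5963776

The general term is C(14,j)·(-2)^j·(2x)^(14-j); the x^3 term has j = 11.
C(14,11) = 364.
Coefficient = C(14,11) · (-2)^11 · 2^3 = 364 · (-2048) · 8 = -5963776.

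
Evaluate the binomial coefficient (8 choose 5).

C(8,5) = C(8,3) by symmetry.
C(8,3) = (8·7·6) / 3! = 336 / 6 = 56.

56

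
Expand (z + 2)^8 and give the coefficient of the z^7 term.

The general term is C(8,j)·(z)^j·(2)^(8-j); the z^7 term has j = 7.
C(8,7) = 8.
Coefficient = C(8,7) · 2^1 = 8 · 2 = 16.

16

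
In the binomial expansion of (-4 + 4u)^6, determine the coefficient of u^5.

-24576

The general term is C(6,j)·(-4)^j·(4u)^(6-j); the u^5 term has j = 1.
C(6,1) = 6.
Coefficient = C(6,1) · (-4)^1 · 4^5 = 6 · (-4) · 1024 = -24576.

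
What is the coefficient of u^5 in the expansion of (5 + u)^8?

The general term is C(8,j)·(5)^j·(u)^(8-j); the u^5 term has j = 3.
C(8,3) = 56.
Coefficient = C(8,3) · 5^3 = 56 · 125 = 7000.

7000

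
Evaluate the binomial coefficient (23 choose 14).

817190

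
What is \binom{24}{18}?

C(24,18) = C(24,6) by symmetry.
C(24,6) = (24·23·22·21·20·19) / 6! = 96909120 / 720 = 134596.

134596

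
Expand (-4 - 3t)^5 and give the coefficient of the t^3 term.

The general term is C(5,j)·(-4)^j·(-3t)^(5-j); the t^3 term has j = 2.
C(5,2) = 10.
Coefficient = C(5,2) · (-4)^2 · (-3)^3 = 10 · 16 · (-27) = -4320.

-4320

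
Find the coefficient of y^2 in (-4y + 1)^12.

1056

The general term is C(12,j)·(-4y)^j·(1)^(12-j); the y^2 term has j = 2.
C(12,2) = 66.
Coefficient = C(12,2) · (-4)^2 = 66 · 16 = 1056.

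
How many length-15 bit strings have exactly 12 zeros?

Choose the 12 positions: C(15,12) = 455.

455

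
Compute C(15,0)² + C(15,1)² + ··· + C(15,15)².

By Vandermonde's identity, Σ C(15,r)² = C(30,15) = 155117520.

155117520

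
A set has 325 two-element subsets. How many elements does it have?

26

n(n−1)/2 = 325 ⇒ n(n−1) = 650. Since 26·25 = 650, n = 26.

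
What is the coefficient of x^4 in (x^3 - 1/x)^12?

495

General term: C(12,j)·(x^3)^j·(-1/x)^(12-j), with x-exponent 3j − 1(12−j) = 4j − 12.
Set 4j − 12 = 4: j = 4.
C(12,4) = 495; 1^4 = 1; (-1)^8 = 1.
Coefficient = 495 · 1 · 1 = 495.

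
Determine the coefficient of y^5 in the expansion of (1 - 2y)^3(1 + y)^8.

Coefficient of y^5 = Σ_{j} C(3,j)·(-2)^j·C(8,5-j)·1^(5-j) for j from 0 to 3.
= 56 + (-420) + 672 + (-224) = 84.

84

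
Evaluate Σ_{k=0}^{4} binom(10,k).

1 + 10 + 45 + 120 + 210 = 386.

386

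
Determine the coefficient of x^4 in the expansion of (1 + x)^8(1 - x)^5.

-5

Coefficient of x^4 = Σ_{j} C(8,j)·1^j·C(5,4-j)·(-1)^(4-j) for j from 0 to 4.
= 5 + (-80) + 280 + (-280) + 70 = -5.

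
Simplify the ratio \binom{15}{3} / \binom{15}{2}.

C(n,k+1)/C(n,k) = (n−k)/(k+1) = (15−2)/(2+1) = 13/3.

13/3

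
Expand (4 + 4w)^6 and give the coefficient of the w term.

24576

The general term is C(6,j)·(4)^j·(4w)^(6-j); the w^1 term has j = 5.
C(6,5) = 6.
Coefficient = C(6,5) · 4^5 · 4^1 = 6 · 1024 · 4 = 24576.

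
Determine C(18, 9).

48620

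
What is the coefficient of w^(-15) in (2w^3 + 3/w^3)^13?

General term: C(13,j)·(2w^3)^j·(3/w^3)^(13-j), with w-exponent 3j − 3(13−j) = 6j − 39.
Set 6j − 39 = -15: j = 4.
C(13,4) = 715; 2^4 = 16; 3^9 = 19683.
Coefficient = 715 · 16 · 19683 = 225173520.

225173520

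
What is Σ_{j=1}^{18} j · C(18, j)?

2359296

Differentiating (1+x)^18 and setting x=1: Σ j·C(18,j) = 18·2^17 = 2359296.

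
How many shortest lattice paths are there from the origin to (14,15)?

Each path is a sequence of 29 steps with 14 rights: C(29,14) = 77558760.

77558760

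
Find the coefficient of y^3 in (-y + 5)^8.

-175000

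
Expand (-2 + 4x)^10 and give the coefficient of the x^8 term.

The general term is C(10,j)·(-2)^j·(4x)^(10-j); the x^8 term has j = 2.
C(10,2) = 45.
Coefficient = C(10,2) · (-2)^2 · 4^8 = 45 · 4 · 65536 = 11796480.

11796480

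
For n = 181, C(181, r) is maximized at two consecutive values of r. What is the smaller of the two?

90

For odd n = 181, C(181,r) peaks at r = (n−1)/2 and (n+1)/2; the smaller is 90.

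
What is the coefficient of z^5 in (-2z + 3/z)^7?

1344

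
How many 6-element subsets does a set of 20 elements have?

C(20,6) = (20·19·18·17·16·15) / 6! = 27907200 / 720 = 38760.

38760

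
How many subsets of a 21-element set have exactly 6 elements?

Choose the 6 positions: C(21,6) = 54264.

54264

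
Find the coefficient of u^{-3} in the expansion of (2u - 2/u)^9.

43008

General term: C(9,j)·(2u)^j·(-2/u)^(9-j), with u-exponent 1j − 1(9−j) = 2j − 9.
Set 2j − 9 = -3: j = 3.
C(9,3) = 84; 2^3 = 8; (-2)^6 = 64.
Coefficient = 84 · 8 · 64 = 43008.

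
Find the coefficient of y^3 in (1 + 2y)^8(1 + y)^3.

833

Coefficient of y^3 = Σ_{j} C(8,j)·2^j·C(3,3-j)·1^(3-j) for j from 0 to 3.
= 1 + 48 + 336 + 448 = 833.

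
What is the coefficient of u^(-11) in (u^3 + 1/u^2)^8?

8

General term: C(8,j)·(u^3)^j·(1/u^2)^(8-j), with u-exponent 3j − 2(8−j) = 5j − 16.
Set 5j − 16 = -11: j = 1.
C(8,1) = 8; 1^1 = 1; 1^7 = 1.
Coefficient = 8 · 1 · 1 = 8.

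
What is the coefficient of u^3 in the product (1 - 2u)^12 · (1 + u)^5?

Coefficient of u^3 = Σ_{j} C(12,j)·(-2)^j·C(5,3-j)·1^(3-j) for j from 0 to 3.
= 10 + (-240) + 1320 + (-1760) = -670.

-670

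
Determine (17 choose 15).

136

C(17,15) = C(17,2) by symmetry.
C(17,2) = (17·16) / 2! = 272 / 2 = 136.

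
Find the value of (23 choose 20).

C(23,20) = C(23,3) by symmetry.
C(23,3) = (23·22·21) / 3! = 10626 / 6 = 1771.

1771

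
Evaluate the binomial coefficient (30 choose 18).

86493225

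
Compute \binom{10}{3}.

120

C(10,3) = (10·9·8) / 3! = 720 / 6 = 120.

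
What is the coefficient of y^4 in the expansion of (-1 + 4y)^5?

-1280

The general term is C(5,j)·(-1)^j·(4y)^(5-j); the y^4 term has j = 1.
C(5,1) = 5.
Coefficient = C(5,1) · (-1)^1 · 4^4 = 5 · (-1) · 256 = -1280.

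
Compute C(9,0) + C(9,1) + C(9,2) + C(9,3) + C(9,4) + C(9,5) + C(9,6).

1 + 9 + 36 + 84 + 126 + 126 + 84 = 466.

466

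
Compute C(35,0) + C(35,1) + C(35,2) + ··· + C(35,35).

34359738368

Setting x = 1 in (1+x)^35 gives Σ C(35,r) = 2^35 = 34359738368.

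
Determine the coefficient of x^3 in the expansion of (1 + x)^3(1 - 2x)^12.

-1039

Coefficient of x^3 = Σ_{j} C(3,j)·1^j·C(12,3-j)·(-2)^(3-j) for j from 0 to 3.
= (-1760) + 792 + (-72) + 1 = -1039.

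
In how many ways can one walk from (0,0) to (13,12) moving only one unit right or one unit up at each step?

Each path is a sequence of 25 steps with 13 rights: C(25,13) = 5200300.

5200300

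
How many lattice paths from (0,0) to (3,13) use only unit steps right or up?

560

Each path is a sequence of 16 steps with 3 rights: C(16,3) = 560.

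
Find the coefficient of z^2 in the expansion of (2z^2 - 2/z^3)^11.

General term: C(11,j)·(2z^2)^j·(-2/z^3)^(11-j), with z-exponent 2j − 3(11−j) = 5j − 33.
Set 5j − 33 = 2: j = 7.
C(11,7) = 330; 2^7 = 128; (-2)^4 = 16.
Coefficient = 330 · 128 · 16 = 675840.

675840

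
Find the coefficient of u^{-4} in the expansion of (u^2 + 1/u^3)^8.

70

General term: C(8,j)·(u^2)^j·(1/u^3)^(8-j), with u-exponent 2j − 3(8−j) = 5j − 24.
Set 5j − 24 = -4: j = 4.
C(8,4) = 70; 1^4 = 1; 1^4 = 1.
Coefficient = 70 · 1 · 1 = 70.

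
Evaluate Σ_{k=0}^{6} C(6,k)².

924

By Vandermonde's identity, Σ C(6,k)² = C(12,6) = 924.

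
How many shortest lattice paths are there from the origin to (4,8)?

495

Each path is a sequence of 12 steps with 4 rights: C(12,4) = 495.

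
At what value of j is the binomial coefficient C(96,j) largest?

48

C(96,j) is maximized at j = 96/2 = 48.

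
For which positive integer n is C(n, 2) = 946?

44

n(n−1)/2 = 946 ⇒ n(n−1) = 1892. Since 44·43 = 1892, n = 44.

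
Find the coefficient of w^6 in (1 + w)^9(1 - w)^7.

-14

Coefficient of w^6 = Σ_{j} C(9,j)·1^j·C(7,6-j)·(-1)^(6-j) for j from 0 to 6.
= 7 + (-189) + 1260 + (-2940) + 2646 + (-882) + 84 = -14.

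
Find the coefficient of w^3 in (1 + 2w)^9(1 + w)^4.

Coefficient of w^3 = Σ_{j} C(9,j)·2^j·C(4,3-j)·1^(3-j) for j from 0 to 3.
= 4 + 108 + 576 + 672 = 1360.

1360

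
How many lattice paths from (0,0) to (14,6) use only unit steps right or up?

Each path is a sequence of 20 steps with 14 rights: C(20,14) = 38760.

38760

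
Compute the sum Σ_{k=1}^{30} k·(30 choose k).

16106127360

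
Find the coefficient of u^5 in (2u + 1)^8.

The general term is C(8,j)·(2u)^j·(1)^(8-j); the u^5 term has j = 5.
C(8,5) = 56.
Coefficient = C(8,5) · 2^5 = 56 · 32 = 1792.

1792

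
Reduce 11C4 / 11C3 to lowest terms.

2

C(n,k+1)/C(n,k) = (n−k)/(k+1) = (11−3)/(3+1) = 8/4 = 2.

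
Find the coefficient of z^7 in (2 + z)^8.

16

The general term is C(8,j)·(2)^j·(z)^(8-j); the z^7 term has j = 1.
C(8,1) = 8.
Coefficient = C(8,1) · 2^1 = 8 · 2 = 16.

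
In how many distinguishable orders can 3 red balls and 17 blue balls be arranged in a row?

Choose positions for the red balls: C(20,3) = 1140.

1140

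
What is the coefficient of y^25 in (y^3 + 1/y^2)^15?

1365

General term: C(15,j)·(y^3)^j·(1/y^2)^(15-j), with y-exponent 3j − 2(15−j) = 5j − 30.
Set 5j − 30 = 25: j = 11.
C(15,11) = 1365; 1^11 = 1; 1^4 = 1.
Coefficient = 1365 · 1 · 1 = 1365.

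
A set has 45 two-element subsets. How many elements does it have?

n(n−1)/2 = 45 ⇒ n(n−1) = 90. Since 10·9 = 90, n = 10.

10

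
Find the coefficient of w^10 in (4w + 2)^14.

16793993216

The general term is C(14,j)·(4w)^j·(2)^(14-j); the w^10 term has j = 10.
C(14,10) = 1001.
Coefficient = C(14,10) · 4^10 · 2^4 = 1001 · 1048576 · 16 = 16793993216.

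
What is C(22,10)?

646646

C(22,10) = (22·21·20·19·18·17·16·15·14·13) / 10! = 2346549004800 / 3628800 = 646646.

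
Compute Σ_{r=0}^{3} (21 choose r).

1562

1 + 21 + 210 + 1330 = 1562.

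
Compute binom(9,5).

C(9,5) = C(9,4) by symmetry.
C(9,4) = (9·8·7·6) / 4! = 3024 / 24 = 126.

126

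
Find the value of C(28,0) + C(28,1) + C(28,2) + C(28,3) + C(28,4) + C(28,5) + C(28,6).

499178

1 + 28 + 378 + 3276 + 20475 + 98280 + 376740 = 499178.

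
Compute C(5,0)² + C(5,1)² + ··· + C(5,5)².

252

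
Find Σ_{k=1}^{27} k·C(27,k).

Differentiating (1+x)^27 and setting x=1: Σ k·C(27,k) = 27·2^26 = 1811939328.

1811939328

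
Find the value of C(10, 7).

C(10,7) = C(10,3) by symmetry.
C(10,3) = (10·9·8) / 3! = 720 / 6 = 120.

120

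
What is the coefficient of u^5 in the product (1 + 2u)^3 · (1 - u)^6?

Coefficient of u^5 = Σ_{j} C(3,j)·2^j·C(6,5-j)·(-1)^(5-j) for j from 0 to 3.
= (-6) + 90 + (-240) + 120 = -36.

-36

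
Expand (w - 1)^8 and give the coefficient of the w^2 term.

The general term is C(8,j)·(w)^j·(-1)^(8-j); the w^2 term has j = 2.
C(8,2) = 28.
Coefficient = C(8,2) = 28.

28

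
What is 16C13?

560

C(16,13) = C(16,3) by symmetry.
C(16,3) = (16·15·14) / 3! = 3360 / 6 = 560.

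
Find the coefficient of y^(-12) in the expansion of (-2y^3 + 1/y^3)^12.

General term: C(12,j)·(-2y^3)^j·(1/y^3)^(12-j), with y-exponent 3j − 3(12−j) = 6j − 36.
Set 6j − 36 = -12: j = 4.
C(12,4) = 495; (-2)^4 = 16; 1^8 = 1.
Coefficient = 495 · 16 · 1 = 7920.

7920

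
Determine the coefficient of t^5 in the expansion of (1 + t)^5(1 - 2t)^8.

369

Coefficient of t^5 = Σ_{j} C(5,j)·1^j·C(8,5-j)·(-2)^(5-j) for j from 0 to 5.
= (-1792) + 5600 + (-4480) + 1120 + (-80) + 1 = 369.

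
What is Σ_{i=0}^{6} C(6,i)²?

Σ C(6,i)² is the coefficient of x^6 in (1+x)^6(1+x)^6 = (1+x)^12, i.e. C(12,6) = 924.

924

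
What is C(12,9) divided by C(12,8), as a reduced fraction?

C(n,k+1)/C(n,k) = (n−k)/(k+1) = (12−8)/(8+1) = 4/9.

4/9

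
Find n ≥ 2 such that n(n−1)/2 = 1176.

n(n−1)/2 = 1176 ⇒ n(n−1) = 2352. Since 49·48 = 2352, n = 49.

49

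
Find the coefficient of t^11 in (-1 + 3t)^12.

The general term is C(12,j)·(-1)^j·(3t)^(12-j); the t^11 term has j = 1.
C(12,1) = 12.
Coefficient = C(12,1) · (-1)^1 · 3^11 = 12 · (-1) · 177147 = -2125764.

-2125764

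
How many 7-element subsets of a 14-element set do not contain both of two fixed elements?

All 7-subsets: C(14,7) = 3432. Those containing both fixed elements: C(12,5) = 792.
3432 − 792 = 2640.

2640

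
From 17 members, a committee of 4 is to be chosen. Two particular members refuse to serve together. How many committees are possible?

All 4-subsets: C(17,4) = 2380. Those containing both fixed elements: C(15,2) = 105.
2380 − 105 = 2275.

2275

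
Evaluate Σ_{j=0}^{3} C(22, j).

1794

1 + 22 + 231 + 1540 = 1794.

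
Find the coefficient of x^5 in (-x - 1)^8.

56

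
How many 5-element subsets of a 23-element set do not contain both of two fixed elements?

All 5-subsets: C(23,5) = 33649. Those containing both fixed elements: C(21,3) = 1330.
33649 − 1330 = 32319.

32319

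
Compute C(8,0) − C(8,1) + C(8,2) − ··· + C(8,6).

The partial alternating sum Σ_{k=0}^{6} (−1)^k C(8,k) = (−1)^6 C(7,6) = 7.

7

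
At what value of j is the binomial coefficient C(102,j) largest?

51

C(102,j) is maximized at j = 102/2 = 51.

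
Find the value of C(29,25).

23751

C(29,25) = C(29,4) by symmetry.
C(29,4) = (29·28·27·26) / 4! = 570024 / 24 = 23751.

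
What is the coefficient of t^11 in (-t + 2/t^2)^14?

General term: C(14,j)·(-t)^j·(2/t^2)^(14-j), with t-exponent 1j − 2(14−j) = 3j − 28.
Set 3j − 28 = 11: j = 13.
C(14,13) = 14; (-1)^13 = -1; 2^1 = 2.
Coefficient = 14 · (-1) · 2 = -28.

-28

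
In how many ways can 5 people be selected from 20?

15504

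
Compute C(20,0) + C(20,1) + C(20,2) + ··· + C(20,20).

1048576

Setting x = 1 in (1+x)^20 gives Σ C(20,j) = 2^20 = 1048576.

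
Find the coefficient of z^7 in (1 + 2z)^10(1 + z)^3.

83232

Coefficient of z^7 = Σ_{j} C(10,j)·2^j·C(3,7-j)·1^(7-j) for j from 4 to 7.
= 3360 + 24192 + 40320 + 15360 = 83232.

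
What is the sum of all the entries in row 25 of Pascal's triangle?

33554432

Setting x = 1 in (1+x)^25 gives Σ C(25,i) = 2^25 = 33554432.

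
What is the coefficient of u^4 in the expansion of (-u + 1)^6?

15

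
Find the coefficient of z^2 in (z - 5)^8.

437500

The general term is C(8,j)·(z)^j·(-5)^(8-j); the z^2 term has j = 2.
C(8,2) = 28.
Coefficient = C(8,2) · (-5)^6 = 28 · 15625 = 437500.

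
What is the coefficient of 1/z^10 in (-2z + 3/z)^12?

-4251528

General term: C(12,j)·(-2z)^j·(3/z)^(12-j), with z-exponent 1j − 1(12−j) = 2j − 12.
Set 2j − 12 = -10: j = 1.
C(12,1) = 12; (-2)^1 = -2; 3^11 = 177147.
Coefficient = 12 · (-2) · 177147 = -4251528.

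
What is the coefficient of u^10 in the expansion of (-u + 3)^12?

The general term is C(12,j)·(-u)^j·(3)^(12-j); the u^10 term has j = 10.
C(12,10) = 66.
Coefficient = C(12,10) · 3^2 = 66 · 9 = 594.

594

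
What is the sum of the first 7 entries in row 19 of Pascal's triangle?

43796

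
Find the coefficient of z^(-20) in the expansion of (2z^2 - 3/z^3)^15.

5674372704

General term: C(15,j)·(2z^2)^j·(-3/z^3)^(15-j), with z-exponent 2j − 3(15−j) = 5j − 45.
Set 5j − 45 = -20: j = 5.
C(15,5) = 3003; 2^5 = 32; (-3)^10 = 59049.
Coefficient = 3003 · 32 · 59049 = 5674372704.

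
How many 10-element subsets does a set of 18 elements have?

C(18,10) = C(18,8) by symmetry.
C(18,8) = (18·17·16·15·14·13·12·11) / 8! = 1764322560 / 40320 = 43758.

43758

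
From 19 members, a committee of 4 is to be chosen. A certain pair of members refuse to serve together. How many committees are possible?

All 4-subsets: C(19,4) = 3876. Those containing both fixed elements: C(17,2) = 136.
3876 − 136 = 3740.

3740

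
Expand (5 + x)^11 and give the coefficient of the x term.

107421875

The general term is C(11,j)·(5)^j·(x)^(11-j); the x^1 term has j = 10.
C(11,10) = 11.
Coefficient = C(11,10) · 5^10 = 11 · 9765625 = 107421875.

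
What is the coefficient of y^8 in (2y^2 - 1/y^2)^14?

-1025024

General term: C(14,j)·(2y^2)^j·(-1/y^2)^(14-j), with y-exponent 2j − 2(14−j) = 4j − 28.
Set 4j − 28 = 8: j = 9.
C(14,9) = 2002; 2^9 = 512; (-1)^5 = -1.
Coefficient = 2002 · 512 · (-1) = -1025024.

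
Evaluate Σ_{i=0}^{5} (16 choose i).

1 + 16 + 120 + 560 + 1820 + 4368 = 6885.

6885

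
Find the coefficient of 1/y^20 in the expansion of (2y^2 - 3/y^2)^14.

193444524

General term: C(14,j)·(2y^2)^j·(-3/y^2)^(14-j), with y-exponent 2j − 2(14−j) = 4j − 28.
Set 4j − 28 = -20: j = 2.
C(14,2) = 91; 2^2 = 4; (-3)^12 = 531441.
Coefficient = 91 · 4 · 531441 = 193444524.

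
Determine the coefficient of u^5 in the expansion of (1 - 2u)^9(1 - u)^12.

-113958

Coefficient of u^5 = Σ_{j} C(9,j)·(-2)^j·C(12,5-j)·(-1)^(5-j) for j from 0 to 5.
= (-792) + (-8910) + (-31680) + (-44352) + (-24192) + (-4032) = -113958.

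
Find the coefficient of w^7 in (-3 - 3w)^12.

The general term is C(12,j)·(-3)^j·(-3w)^(12-j); the w^7 term has j = 5.
C(12,5) = 792.
Coefficient = C(12,5) · (-3)^5 · (-3)^7 = 792 · (-243) · (-2187) = 420901272.

420901272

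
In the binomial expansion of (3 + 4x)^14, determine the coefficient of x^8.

The general term is C(14,j)·(3)^j·(4x)^(14-j); the x^8 term has j = 6.
C(14,6) = 3003.
Coefficient = C(14,6) · 3^6 · 4^8 = 3003 · 729 · 65536 = 143470559232.

143470559232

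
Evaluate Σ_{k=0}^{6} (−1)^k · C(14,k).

The partial alternating sum Σ_{k=0}^{6} (−1)^k C(14,k) = (−1)^6 C(13,6) = 1716.

1716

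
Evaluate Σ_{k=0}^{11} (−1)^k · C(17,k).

The partial alternating sum Σ_{k=0}^{11} (−1)^k C(17,k) = (−1)^11 C(16,11) = -4368.

-4368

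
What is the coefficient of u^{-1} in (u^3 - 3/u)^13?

16888014

General term: C(13,j)·(u^3)^j·(-3/u)^(13-j), with u-exponent 3j − 1(13−j) = 4j − 13.
Set 4j − 13 = -1: j = 3.
C(13,3) = 286; 1^3 = 1; (-3)^10 = 59049.
Coefficient = 286 · 1 · 59049 = 16888014.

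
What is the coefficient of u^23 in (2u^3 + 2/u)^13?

General term: C(13,j)·(2u^3)^j·(2/u)^(13-j), with u-exponent 3j − 1(13−j) = 4j − 13.
Set 4j − 13 = 23: j = 9.
C(13,9) = 715; 2^9 = 512; 2^4 = 16.
Coefficient = 715 · 512 · 16 = 5857280.

5857280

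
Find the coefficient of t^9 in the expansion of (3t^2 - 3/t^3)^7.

General term: C(7,j)·(3t^2)^j·(-3/t^3)^(7-j), with t-exponent 2j − 3(7−j) = 5j − 21.
Set 5j − 21 = 9: j = 6.
C(7,6) = 7; 3^6 = 729; (-3)^1 = -3.
Coefficient = 7 · 729 · (-3) = -15309.

-15309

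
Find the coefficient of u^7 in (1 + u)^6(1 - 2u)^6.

252

Coefficient of u^7 = Σ_{j} C(6,j)·1^j·C(6,7-j)·(-2)^(7-j) for j from 1 to 6.
= 384 + (-2880) + 4800 + (-2400) + 360 + (-12) = 252.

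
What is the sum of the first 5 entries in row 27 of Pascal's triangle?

1 + 27 + 351 + 2925 + 17550 = 20854.

20854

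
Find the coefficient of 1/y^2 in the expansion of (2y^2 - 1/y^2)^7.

280

General term: C(7,j)·(2y^2)^j·(-1/y^2)^(7-j), with y-exponent 2j − 2(7−j) = 4j − 14.
Set 4j − 14 = -2: j = 3.
C(7,3) = 35; 2^3 = 8; (-1)^4 = 1.
Coefficient = 35 · 8 · 1 = 280.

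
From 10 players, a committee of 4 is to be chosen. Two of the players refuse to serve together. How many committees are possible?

182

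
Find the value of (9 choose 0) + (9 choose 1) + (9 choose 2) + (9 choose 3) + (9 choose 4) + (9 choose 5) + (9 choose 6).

466

1 + 9 + 36 + 84 + 126 + 126 + 84 = 466.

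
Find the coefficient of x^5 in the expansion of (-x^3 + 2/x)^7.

-560

General term: C(7,j)·(-x^3)^j·(2/x)^(7-j), with x-exponent 3j − 1(7−j) = 4j − 7.
Set 4j − 7 = 5: j = 3.
C(7,3) = 35; (-1)^3 = -1; 2^4 = 16.
Coefficient = 35 · (-1) · 16 = -560.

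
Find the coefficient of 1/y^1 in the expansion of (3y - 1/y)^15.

General term: C(15,j)·(3y)^j·(-1/y)^(15-j), with y-exponent 1j − 1(15−j) = 2j − 15.
Set 2j − 15 = -1: j = 7.
C(15,7) = 6435; 3^7 = 2187; (-1)^8 = 1.
Coefficient = 6435 · 2187 · 1 = 14073345.

14073345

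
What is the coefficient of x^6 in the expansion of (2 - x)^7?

14

The general term is C(7,j)·(2)^j·(-x)^(7-j); the x^6 term has j = 1.
C(7,1) = 7.
Coefficient = C(7,1) · 2^1 = 7 · 2 = 14.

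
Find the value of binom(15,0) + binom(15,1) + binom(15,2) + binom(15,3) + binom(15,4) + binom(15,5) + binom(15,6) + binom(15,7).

16384

1 + 15 + 105 + 455 + 1365 + 3003 + 5005 + 6435 = 16384.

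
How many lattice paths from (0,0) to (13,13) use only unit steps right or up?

10400600

Each path is a sequence of 26 steps with 13 rights: C(26,13) = 10400600.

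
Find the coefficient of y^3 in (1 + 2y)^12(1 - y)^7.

381

Coefficient of y^3 = Σ_{j} C(12,j)·2^j·C(7,3-j)·(-1)^(3-j) for j from 0 to 3.
= (-35) + 504 + (-1848) + 1760 = 381.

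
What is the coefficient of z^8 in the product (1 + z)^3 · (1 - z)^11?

Coefficient of z^8 = Σ_{j} C(3,j)·1^j·C(11,8-j)·(-1)^(8-j) for j from 0 to 3.
= 165 + (-990) + 1386 + (-462) = 99.

99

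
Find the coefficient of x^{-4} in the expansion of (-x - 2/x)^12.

126720

General term: C(12,j)·(-x)^j·(-2/x)^(12-j), with x-exponent 1j − 1(12−j) = 2j − 12.
Set 2j − 12 = -4: j = 4.
C(12,4) = 495; (-1)^4 = 1; (-2)^8 = 256.
Coefficient = 495 · 1 · 256 = 126720.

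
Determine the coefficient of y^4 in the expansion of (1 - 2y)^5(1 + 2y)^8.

-80

Coefficient of y^4 = Σ_{j} C(5,j)·(-2)^j·C(8,4-j)·2^(4-j) for j from 0 to 4.
= 1120 + (-4480) + 4480 + (-1280) + 80 = -80.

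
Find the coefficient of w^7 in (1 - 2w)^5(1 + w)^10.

Coefficient of w^7 = Σ_{j} C(5,j)·(-2)^j·C(10,7-j)·1^(7-j) for j from 0 to 5.
= 120 + (-2100) + 10080 + (-16800) + 9600 + (-1440) = -540.

-540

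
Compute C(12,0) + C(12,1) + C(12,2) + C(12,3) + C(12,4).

1 + 12 + 66 + 220 + 495 = 794.

794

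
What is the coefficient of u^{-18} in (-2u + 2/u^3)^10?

General term: C(10,j)·(-2u)^j·(2/u^3)^(10-j), with u-exponent 1j − 3(10−j) = 4j − 30.
Set 4j − 30 = -18: j = 3.
C(10,3) = 120; (-2)^3 = -8; 2^7 = 128.
Coefficient = 120 · (-8) · 128 = -122880.

-122880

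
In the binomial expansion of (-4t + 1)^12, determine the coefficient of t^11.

The general term is C(12,j)·(-4t)^j·(1)^(12-j); the t^11 term has j = 11.
C(12,11) = 12.
Coefficient = C(12,11) · (-4)^11 = 12 · (-4194304) = -50331648.

-50331648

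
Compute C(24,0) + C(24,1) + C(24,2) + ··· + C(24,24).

16777216

Setting x = 1 in (1+x)^24 gives Σ C(24,i) = 2^24 = 16777216.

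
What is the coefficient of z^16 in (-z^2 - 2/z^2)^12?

General term: C(12,j)·(-z^2)^j·(-2/z^2)^(12-j), with z-exponent 2j − 2(12−j) = 4j − 24.
Set 4j − 24 = 16: j = 10.
C(12,10) = 66; (-1)^10 = 1; (-2)^2 = 4.
Coefficient = 66 · 1 · 4 = 264.

264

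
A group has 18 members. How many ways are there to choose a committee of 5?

8568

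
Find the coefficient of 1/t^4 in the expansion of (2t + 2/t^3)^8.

14336

General term: C(8,j)·(2t)^j·(2/t^3)^(8-j), with t-exponent 1j − 3(8−j) = 4j − 24.
Set 4j − 24 = -4: j = 5.
C(8,5) = 56; 2^5 = 32; 2^3 = 8.
Coefficient = 56 · 32 · 8 = 14336.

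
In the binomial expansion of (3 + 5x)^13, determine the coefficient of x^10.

The general term is C(13,j)·(3)^j·(5x)^(13-j); the x^10 term has j = 3.
C(13,3) = 286.
Coefficient = C(13,3) · 3^3 · 5^10 = 286 · 27 · 9765625 = 75410156250.

75410156250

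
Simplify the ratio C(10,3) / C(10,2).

C(n,k+1)/C(n,k) = (n−k)/(k+1) = (10−2)/(2+1) = 8/3.

8/3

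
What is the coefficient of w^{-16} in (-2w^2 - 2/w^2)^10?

General term: C(10,j)·(-2w^2)^j·(-2/w^2)^(10-j), with w-exponent 2j − 2(10−j) = 4j − 20.
Set 4j − 20 = -16: j = 1.
C(10,1) = 10; (-2)^1 = -2; (-2)^9 = -512.
Coefficient = 10 · (-2) · (-512) = 10240.

10240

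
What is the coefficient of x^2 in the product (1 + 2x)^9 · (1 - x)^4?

Coefficient of x^2 = Σ_{j} C(9,j)·2^j·C(4,2-j)·(-1)^(2-j) for j from 0 to 2.
= 6 + (-72) + 144 = 78.

78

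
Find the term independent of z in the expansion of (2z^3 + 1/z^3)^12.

59136

General term: C(12,j)·(2z^3)^j·(1/z^3)^(12-j), with z-exponent 3j − 3(12−j) = 6j − 36.
Set 6j − 36 = 0: j = 6.
C(12,6) = 924; 2^6 = 64; 1^6 = 1.
Coefficient = 924 · 64 · 1 = 59136.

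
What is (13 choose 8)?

C(13,8) = C(13,5) by symmetry.
C(13,5) = (13·12·11·10·9) / 5! = 154440 / 120 = 1287.

1287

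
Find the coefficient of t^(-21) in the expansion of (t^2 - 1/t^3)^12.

General term: C(12,j)·(t^2)^j·(-1/t^3)^(12-j), with t-exponent 2j − 3(12−j) = 5j − 36.
Set 5j − 36 = -21: j = 3.
C(12,3) = 220; 1^3 = 1; (-1)^9 = -1.
Coefficient = 220 · 1 · (-1) = -220.

-220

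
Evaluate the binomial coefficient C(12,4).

C(12,4) = (12·11·10·9) / 4! = 11880 / 24 = 495.

495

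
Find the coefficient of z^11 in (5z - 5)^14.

-2221679687500

The general term is C(14,j)·(5z)^j·(-5)^(14-j); the z^11 term has j = 11.
C(14,11) = 364.
Coefficient = C(14,11) · 5^11 · (-5)^3 = 364 · 48828125 · (-125) = -2221679687500.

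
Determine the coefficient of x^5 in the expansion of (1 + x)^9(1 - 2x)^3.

Coefficient of x^5 = Σ_{j} C(9,j)·1^j·C(3,5-j)·(-2)^(5-j) for j from 2 to 5.
= (-288) + 1008 + (-756) + 126 = 90.

90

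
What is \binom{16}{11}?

C(16,11) = C(16,5) by symmetry.
C(16,5) = (16·15·14·13·12) / 5! = 524160 / 120 = 4368.

4368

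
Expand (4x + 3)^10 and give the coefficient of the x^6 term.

The general term is C(10,j)·(4x)^j·(3)^(10-j); the x^6 term has j = 6.
C(10,6) = 210.
Coefficient = C(10,6) · 4^6 · 3^4 = 210 · 4096 · 81 = 69672960.

69672960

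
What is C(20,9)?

C(20,9) = (20·19·18·17·16·15·14·13·12) / 9! = 60949324800 / 362880 = 167960.

167960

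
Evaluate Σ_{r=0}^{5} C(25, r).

68406

1 + 25 + 300 + 2300 + 12650 + 53130 = 68406.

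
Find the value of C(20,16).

4845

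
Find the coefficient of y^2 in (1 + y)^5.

10

The general term is C(5,j)·(1)^j·(y)^(5-j); the y^2 term has j = 3.
C(5,3) = 10.
Coefficient = C(5,3) = 10.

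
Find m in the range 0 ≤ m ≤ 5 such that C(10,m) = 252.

5

C(10,m) increases on 0 ≤ m ≤ 5. C(10,4) = 210 and C(10,5) = 252, so m = 5.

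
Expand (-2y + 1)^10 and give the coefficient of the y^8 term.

11520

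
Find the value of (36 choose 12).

C(36,12) = (36·35·34·33·32·31·30·29·28·27·26·25) / 12! = 599555620984320000 / 479001600 = 1251677700.

1251677700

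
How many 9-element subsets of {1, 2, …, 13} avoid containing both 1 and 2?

385

All 9-subsets: C(13,9) = 715. Those containing both fixed elements: C(11,7) = 330.
715 − 330 = 385.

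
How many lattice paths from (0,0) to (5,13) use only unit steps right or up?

8568

Each path is a sequence of 18 steps with 5 rights: C(18,5) = 8568.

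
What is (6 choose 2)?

15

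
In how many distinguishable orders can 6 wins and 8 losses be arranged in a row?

3003

Choose positions for the wins: C(14,6) = 3003.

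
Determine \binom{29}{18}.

C(29,18) = C(29,11) by symmetry.
C(29,11) = (29·28·27·26·25·24·23·22·21·20·19) / 11! = 1381013105472000 / 39916800 = 34597290.

34597290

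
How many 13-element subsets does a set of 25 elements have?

5200300

C(25,13) = C(25,12) by symmetry.
C(25,12) = (25·24·23·22·21·20·19·18·17·16·15·14) / 12! = 2490952020480000 / 479001600 = 5200300.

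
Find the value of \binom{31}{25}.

C(31,25) = C(31,6) by symmetry.
C(31,6) = (31·30·29·28·27·26) / 6! = 530122320 / 720 = 736281.

736281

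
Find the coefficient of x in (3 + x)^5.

405

The general term is C(5,j)·(3)^j·(x)^(5-j); the x^1 term has j = 4.
C(5,4) = 5.
Coefficient = C(5,4) · 3^4 = 5 · 81 = 405.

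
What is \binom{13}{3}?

C(13,3) = (13·12·11) / 3! = 1716 / 6 = 286.

286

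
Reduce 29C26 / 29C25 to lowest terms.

2/13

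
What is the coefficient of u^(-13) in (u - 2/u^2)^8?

-1024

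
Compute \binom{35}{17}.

4537567650

C(35,17) = (35·34·33·32·31·30·29·28·27·26·25·24·23·22·21·20·19) / 17! = 1613955767240110694400000 / 355687428096000 = 4537567650.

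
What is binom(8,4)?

70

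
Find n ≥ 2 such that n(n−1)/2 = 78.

n(n−1)/2 = 78 ⇒ n(n−1) = 156. Since 13·12 = 156, n = 13.

13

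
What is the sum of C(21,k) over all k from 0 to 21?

2097152

Setting x = 1 in (1+x)^21 gives Σ C(21,k) = 2^21 = 2097152.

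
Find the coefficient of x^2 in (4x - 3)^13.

The general term is C(13,j)·(4x)^j·(-3)^(13-j); the x^2 term has j = 2.
C(13,2) = 78.
Coefficient = C(13,2) · 4^2 · (-3)^11 = 78 · 16 · (-177147) = -221079456.

-221079456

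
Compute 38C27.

1203322288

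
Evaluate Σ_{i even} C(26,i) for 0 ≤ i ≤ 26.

Even-i terms of row 26 sum to 2^25 = 33554432.

33554432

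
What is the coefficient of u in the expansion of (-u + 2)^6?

The general term is C(6,j)·(-u)^j·(2)^(6-j); the u^1 term has j = 1.
C(6,1) = 6.
Coefficient = C(6,1) · (-1)^1 · 2^5 = 6 · (-1) · 32 = -192.

-192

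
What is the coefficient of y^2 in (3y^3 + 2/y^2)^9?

General term: C(9,j)·(3y^3)^j·(2/y^2)^(9-j), with y-exponent 3j − 2(9−j) = 5j − 18.
Set 5j − 18 = 2: j = 4.
C(9,4) = 126; 3^4 = 81; 2^5 = 32.
Coefficient = 126 · 81 · 32 = 326592.

326592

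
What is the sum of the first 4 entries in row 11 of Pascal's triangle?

232

1 + 11 + 55 + 165 = 232.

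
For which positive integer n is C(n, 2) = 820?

41

n(n−1)/2 = 820 ⇒ n(n−1) = 1640. Since 41·40 = 1640, n = 41.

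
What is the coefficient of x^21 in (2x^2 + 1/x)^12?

24576

General term: C(12,j)·(2x^2)^j·(1/x)^(12-j), with x-exponent 2j − 1(12−j) = 3j − 12.
Set 3j − 12 = 21: j = 11.
C(12,11) = 12; 2^11 = 2048; 1^1 = 1.
Coefficient = 12 · 2048 · 1 = 24576.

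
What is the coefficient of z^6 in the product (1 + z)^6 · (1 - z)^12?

116

Coefficient of z^6 = Σ_{j} C(6,j)·1^j·C(12,6-j)·(-1)^(6-j) for j from 0 to 6.
= 924 + (-4752) + 7425 + (-4400) + 990 + (-72) + 1 = 116.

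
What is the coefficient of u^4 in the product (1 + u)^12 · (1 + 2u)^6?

Coefficient of u^4 = Σ_{j} C(12,j)·1^j·C(6,4-j)·2^(4-j) for j from 0 to 4.
= 240 + 1920 + 3960 + 2640 + 495 = 9255.

9255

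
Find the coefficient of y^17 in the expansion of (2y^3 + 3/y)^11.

3421440

General term: C(11,j)·(2y^3)^j·(3/y)^(11-j), with y-exponent 3j − 1(11−j) = 4j − 11.
Set 4j − 11 = 17: j = 7.
C(11,7) = 330; 2^7 = 128; 3^4 = 81.
Coefficient = 330 · 128 · 81 = 3421440.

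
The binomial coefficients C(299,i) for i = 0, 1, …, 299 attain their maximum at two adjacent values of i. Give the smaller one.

149

For odd n = 299, C(299,i) peaks at i = (n−1)/2 and (n+1)/2; the smaller is 149.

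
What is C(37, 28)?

124403620

C(37,28) = C(37,9) by symmetry.
C(37,9) = (37·36·35·34·33·32·31·30·29) / 9! = 45143585625600 / 362880 = 124403620.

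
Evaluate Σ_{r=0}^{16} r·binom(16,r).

524288

Differentiating (1+x)^16 and setting x=1: Σ r·C(16,r) = 16·2^15 = 524288.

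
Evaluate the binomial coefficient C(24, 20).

C(24,20) = C(24,4) by symmetry.
C(24,4) = (24·23·22·21) / 4! = 255024 / 24 = 10626.

10626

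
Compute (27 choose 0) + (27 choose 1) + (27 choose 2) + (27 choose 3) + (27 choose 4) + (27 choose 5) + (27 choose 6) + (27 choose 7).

1 + 27 + 351 + 2925 + 17550 + 80730 + 296010 + 888030 = 1285624.

1285624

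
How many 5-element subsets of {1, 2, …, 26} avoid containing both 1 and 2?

All 5-subsets: C(26,5) = 65780. Those containing both fixed elements: C(24,3) = 2024.
65780 − 2024 = 63756.

63756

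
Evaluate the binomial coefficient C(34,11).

286097760

C(34,11) = (34·33·32·31·30·29·28·27·26·25·24) / 11! = 11420107066368000 / 39916800 = 286097760.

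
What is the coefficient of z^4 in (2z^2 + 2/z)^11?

946176

General term: C(11,j)·(2z^2)^j·(2/z)^(11-j), with z-exponent 2j − 1(11−j) = 3j − 11.
Set 3j − 11 = 4: j = 5.
C(11,5) = 462; 2^5 = 32; 2^6 = 64.
Coefficient = 462 · 32 · 64 = 946176.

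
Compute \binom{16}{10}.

8008

C(16,10) = C(16,6) by symmetry.
C(16,6) = (16·15·14·13·12·11) / 6! = 5765760 / 720 = 8008.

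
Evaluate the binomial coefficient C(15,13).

105

C(15,13) = C(15,2) by symmetry.
C(15,2) = (15·14) / 2! = 210 / 2 = 105.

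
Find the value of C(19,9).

C(19,9) = (19·18·17·16·15·14·13·12·11) / 9! = 33522128640 / 362880 = 92378.

92378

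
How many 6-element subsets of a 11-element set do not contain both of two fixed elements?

All 6-subsets: C(11,6) = 462. Those containing both fixed elements: C(9,4) = 126.
462 − 126 = 336.

336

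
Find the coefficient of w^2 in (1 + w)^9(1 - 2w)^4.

-12

Coefficient of w^2 = Σ_{j} C(9,j)·1^j·C(4,2-j)·(-2)^(2-j) for j from 0 to 2.
= 24 + (-72) + 36 = -12.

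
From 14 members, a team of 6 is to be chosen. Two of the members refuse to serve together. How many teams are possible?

All 6-subsets: C(14,6) = 3003. Those containing both fixed elements: C(12,4) = 495.
3003 − 495 = 2508.

2508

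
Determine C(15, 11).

C(15,11) = C(15,4) by symmetry.
C(15,4) = (15·14·13·12) / 4! = 32760 / 24 = 1365.

1365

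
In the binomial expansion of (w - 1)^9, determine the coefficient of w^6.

The general term is C(9,j)·(w)^j·(-1)^(9-j); the w^6 term has j = 6.
C(9,6) = 84.
Coefficient = C(9,6) · (-1)^3 = 84 · (-1) = -84.

-84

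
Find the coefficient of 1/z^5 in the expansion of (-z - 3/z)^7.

General term: C(7,j)·(-z)^j·(-3/z)^(7-j), with z-exponent 1j − 1(7−j) = 2j − 7.
Set 2j − 7 = -5: j = 1.
C(7,1) = 7; (-1)^1 = -1; (-3)^6 = 729.
Coefficient = 7 · (-1) · 729 = -5103.

-5103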